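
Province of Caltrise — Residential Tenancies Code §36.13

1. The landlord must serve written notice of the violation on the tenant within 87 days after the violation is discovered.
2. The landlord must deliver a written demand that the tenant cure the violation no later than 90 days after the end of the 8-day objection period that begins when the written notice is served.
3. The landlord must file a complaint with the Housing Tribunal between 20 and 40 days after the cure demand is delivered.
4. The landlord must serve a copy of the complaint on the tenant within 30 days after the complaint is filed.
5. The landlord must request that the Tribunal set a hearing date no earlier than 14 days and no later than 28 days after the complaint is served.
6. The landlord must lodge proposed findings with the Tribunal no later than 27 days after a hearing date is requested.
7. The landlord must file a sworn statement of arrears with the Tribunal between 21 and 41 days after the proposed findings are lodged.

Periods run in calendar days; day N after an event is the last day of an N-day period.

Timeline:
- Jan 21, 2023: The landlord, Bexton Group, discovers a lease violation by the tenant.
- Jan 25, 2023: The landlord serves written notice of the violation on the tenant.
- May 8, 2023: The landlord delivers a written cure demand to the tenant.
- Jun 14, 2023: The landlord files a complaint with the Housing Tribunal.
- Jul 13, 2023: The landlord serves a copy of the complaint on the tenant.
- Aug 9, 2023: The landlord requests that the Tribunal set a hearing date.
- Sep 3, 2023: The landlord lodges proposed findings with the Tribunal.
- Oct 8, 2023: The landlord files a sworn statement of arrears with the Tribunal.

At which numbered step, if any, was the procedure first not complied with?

Step 2

(1) due by Jan 21, 2023 + 87 days = Apr 18, 2023; Jan 25, 2023 is within that limit.
(2) due by Feb 2, 2023 + 90 days = May 3, 2023; not done until May 8, 2023, 5 days after the deadline.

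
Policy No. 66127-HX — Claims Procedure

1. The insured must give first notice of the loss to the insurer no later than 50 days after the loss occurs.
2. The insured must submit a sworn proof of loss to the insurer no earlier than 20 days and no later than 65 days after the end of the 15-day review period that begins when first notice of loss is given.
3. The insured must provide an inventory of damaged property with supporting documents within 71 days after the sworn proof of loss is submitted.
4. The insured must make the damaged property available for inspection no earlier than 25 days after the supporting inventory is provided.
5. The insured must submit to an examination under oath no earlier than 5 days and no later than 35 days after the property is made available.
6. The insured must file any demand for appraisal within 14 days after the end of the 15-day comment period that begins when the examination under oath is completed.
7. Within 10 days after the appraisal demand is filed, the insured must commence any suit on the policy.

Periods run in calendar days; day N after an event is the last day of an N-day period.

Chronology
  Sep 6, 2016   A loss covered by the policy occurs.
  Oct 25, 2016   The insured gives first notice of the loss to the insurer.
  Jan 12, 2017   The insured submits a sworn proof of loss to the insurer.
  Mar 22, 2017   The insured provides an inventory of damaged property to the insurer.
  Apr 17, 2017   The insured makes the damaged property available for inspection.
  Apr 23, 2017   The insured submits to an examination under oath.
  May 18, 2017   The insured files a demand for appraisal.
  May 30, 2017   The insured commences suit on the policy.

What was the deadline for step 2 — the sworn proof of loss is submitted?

First notice of loss is given on Oct 25, 2016; the 15-day review period therefore ends Nov 9, 2016, and step 2 runs from that date. The window is 20–65 days after Nov 9, 2016; it closes on Jan 13, 2017.

Jan 13, 2017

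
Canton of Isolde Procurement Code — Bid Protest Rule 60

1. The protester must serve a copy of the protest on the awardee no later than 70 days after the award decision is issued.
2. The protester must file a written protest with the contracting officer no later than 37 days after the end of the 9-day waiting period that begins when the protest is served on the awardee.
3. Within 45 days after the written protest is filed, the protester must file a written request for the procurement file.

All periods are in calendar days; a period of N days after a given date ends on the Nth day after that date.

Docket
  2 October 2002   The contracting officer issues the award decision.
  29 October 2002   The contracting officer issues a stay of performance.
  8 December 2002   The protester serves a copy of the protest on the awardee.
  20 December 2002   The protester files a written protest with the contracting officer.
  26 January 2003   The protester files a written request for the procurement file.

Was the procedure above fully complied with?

Step 1: 70 days after 2 October 2002 (when the award decision is issued) is 11 December 2002; done 8 December 2002 — timely.
Step 2: 37 days after 17 December 2002 (end of the 9-day waiting period, which began when the protest is served on the awardee on 8 December 2002) is 23 January 2003; 20 December 2002 is within that limit.
Step 3: 45 days after 20 December 2002 (when the written protest is filed) is 3 February 2003; 26 January 2003 is within that limit.

Yes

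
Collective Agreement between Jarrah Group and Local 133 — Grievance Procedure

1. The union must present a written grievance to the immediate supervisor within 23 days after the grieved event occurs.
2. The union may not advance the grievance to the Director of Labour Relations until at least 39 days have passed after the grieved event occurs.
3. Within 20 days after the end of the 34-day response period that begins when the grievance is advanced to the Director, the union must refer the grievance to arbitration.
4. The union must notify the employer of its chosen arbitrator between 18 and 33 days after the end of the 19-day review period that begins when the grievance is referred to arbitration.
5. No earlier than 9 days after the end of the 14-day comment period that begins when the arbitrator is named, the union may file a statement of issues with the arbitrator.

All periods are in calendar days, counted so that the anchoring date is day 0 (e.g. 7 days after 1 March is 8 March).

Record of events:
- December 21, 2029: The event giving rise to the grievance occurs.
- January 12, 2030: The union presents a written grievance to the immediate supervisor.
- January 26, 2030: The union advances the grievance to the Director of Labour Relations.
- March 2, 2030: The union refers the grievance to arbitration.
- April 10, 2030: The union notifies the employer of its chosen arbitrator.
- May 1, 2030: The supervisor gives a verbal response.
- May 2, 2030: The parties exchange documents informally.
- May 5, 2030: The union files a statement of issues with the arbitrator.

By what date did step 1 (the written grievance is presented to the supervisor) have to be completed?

January 13, 2030

Step 1 runs from December 21, 2029, when the grieved event occurs. 23 days after December 21, 2029 is January 13, 2030.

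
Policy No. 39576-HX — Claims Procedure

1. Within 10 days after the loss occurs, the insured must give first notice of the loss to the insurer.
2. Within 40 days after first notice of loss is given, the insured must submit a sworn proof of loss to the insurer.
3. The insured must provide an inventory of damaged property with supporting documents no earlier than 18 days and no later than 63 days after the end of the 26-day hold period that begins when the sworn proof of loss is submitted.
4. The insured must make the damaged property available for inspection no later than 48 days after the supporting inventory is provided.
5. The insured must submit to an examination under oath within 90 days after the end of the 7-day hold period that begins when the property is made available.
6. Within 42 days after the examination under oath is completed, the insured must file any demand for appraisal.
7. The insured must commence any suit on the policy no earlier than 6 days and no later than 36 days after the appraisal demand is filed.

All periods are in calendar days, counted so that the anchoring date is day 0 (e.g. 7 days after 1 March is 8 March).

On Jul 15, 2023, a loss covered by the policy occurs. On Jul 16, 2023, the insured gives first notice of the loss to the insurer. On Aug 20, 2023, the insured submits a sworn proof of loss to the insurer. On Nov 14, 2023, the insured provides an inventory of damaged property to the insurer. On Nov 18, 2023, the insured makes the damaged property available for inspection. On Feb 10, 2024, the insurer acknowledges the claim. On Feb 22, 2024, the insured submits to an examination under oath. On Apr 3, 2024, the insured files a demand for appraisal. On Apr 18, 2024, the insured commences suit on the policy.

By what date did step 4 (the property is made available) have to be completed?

Jan 1, 2024

Step 4 runs from Nov 14, 2023, when the supporting inventory is provided. 48 days after Nov 14, 2023 is Jan 1, 2024.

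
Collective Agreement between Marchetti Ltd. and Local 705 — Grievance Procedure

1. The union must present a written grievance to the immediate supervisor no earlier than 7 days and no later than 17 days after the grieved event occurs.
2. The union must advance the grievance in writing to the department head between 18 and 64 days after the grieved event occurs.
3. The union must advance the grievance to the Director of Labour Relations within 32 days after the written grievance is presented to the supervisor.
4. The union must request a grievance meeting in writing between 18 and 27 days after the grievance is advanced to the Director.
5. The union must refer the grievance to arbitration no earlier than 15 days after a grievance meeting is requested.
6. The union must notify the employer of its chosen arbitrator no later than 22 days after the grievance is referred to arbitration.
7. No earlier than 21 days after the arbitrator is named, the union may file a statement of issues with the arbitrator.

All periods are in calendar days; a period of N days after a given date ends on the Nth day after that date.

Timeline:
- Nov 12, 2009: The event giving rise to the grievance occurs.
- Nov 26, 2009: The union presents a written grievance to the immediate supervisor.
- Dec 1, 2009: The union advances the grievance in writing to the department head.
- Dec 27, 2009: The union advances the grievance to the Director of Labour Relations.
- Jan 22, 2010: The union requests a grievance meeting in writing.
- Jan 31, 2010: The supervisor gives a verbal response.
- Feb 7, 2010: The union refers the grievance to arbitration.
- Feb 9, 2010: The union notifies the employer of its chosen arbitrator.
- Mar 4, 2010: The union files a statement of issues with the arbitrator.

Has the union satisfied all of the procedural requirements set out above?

(1) the permitted window runs from Nov 12, 2009 + 7 = Nov 19, 2009 to Nov 12, 2009 + 17 = Nov 29, 2009; done Nov 26, 2009, which is between those dates.
(2) the permitted window runs from Nov 12, 2009 + 18 = Nov 30, 2009 to Nov 12, 2009 + 64 = Jan 15, 2010; Dec 1, 2009 falls inside that range.
(3) due by Nov 26, 2009 + 32 days = Dec 28, 2009; done Dec 27, 2009 — timely.
(4) the permitted window runs from Dec 27, 2009 + 18 = Jan 14, 2010 to Dec 27, 2009 + 27 = Jan 23, 2010; done Jan 22, 2010, which is between those dates.
(5) permitted from Jan 22, 2010 + 15 days = Feb 6, 2010 onward; done Feb 7, 2010 — permitted.
(6) due by Feb 7, 2010 + 22 days = Mar 1, 2010; completed Feb 9, 2010, before the deadline.
(7) permitted from Feb 9, 2010 + 21 days = Mar 2, 2010 onward; Mar 4, 2010 is on or after that date.

Yes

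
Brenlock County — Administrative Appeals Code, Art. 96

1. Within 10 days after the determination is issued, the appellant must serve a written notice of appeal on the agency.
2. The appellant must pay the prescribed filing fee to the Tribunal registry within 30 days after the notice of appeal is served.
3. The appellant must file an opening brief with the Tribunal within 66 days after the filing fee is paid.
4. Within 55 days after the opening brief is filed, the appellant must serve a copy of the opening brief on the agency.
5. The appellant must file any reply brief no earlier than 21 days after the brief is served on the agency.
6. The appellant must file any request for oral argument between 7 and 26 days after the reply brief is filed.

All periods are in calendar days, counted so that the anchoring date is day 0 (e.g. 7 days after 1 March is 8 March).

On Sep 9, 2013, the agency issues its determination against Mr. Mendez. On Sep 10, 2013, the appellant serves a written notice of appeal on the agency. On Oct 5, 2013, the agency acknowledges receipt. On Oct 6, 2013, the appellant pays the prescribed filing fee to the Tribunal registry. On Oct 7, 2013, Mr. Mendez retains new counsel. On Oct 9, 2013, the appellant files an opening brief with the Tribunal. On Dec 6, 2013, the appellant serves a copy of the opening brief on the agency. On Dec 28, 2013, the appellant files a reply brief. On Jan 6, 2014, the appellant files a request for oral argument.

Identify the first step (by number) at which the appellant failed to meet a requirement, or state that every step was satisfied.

Step 4

(1) due by Sep 9, 2013 + 10 days = Sep 19, 2013; completed Sep 10, 2013, before the deadline.
(2) due by Sep 10, 2013 + 30 days = Oct 10, 2013; completed Oct 6, 2013, before the deadline.
(3) due by Oct 6, 2013 + 66 days = Dec 11, 2013; completed Oct 9, 2013, before the deadline.
(4) due by Oct 9, 2013 + 55 days = Dec 3, 2013; Dec 6, 2013 misses that deadline by 3 days.
No need to go further; step 4 was not satisfied.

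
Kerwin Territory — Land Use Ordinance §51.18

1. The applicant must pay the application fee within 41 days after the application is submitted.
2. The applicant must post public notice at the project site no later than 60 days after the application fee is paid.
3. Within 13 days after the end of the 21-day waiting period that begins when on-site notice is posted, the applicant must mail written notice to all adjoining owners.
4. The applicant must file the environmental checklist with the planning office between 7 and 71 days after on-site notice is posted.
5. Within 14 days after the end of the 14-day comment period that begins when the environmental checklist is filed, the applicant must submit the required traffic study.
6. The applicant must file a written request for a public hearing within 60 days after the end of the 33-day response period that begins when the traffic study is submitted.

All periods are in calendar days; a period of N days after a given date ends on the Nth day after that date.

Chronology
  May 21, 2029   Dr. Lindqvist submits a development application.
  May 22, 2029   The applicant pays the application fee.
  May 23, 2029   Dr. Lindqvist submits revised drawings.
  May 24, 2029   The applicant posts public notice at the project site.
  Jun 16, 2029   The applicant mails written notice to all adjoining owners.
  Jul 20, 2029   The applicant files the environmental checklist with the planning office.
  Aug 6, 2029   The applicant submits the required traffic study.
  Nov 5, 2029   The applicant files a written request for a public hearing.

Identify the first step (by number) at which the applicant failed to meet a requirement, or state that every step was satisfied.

None — every step was satisfied

Step 1 — counting 41 days from May 21, 2029 (when the application is submitted) gives a deadline of Jul 1, 2029; done May 22, 2029 — timely.
Step 2 — counting 60 days from May 22, 2029 (when the application fee is paid) gives a deadline of Jul 21, 2029; completed May 24, 2029, before the deadline.
Step 3 — counting 13 days from Jun 14, 2029 (end of the 21-day waiting period, which began when on-site notice is posted on May 24, 2029) gives a deadline of Jun 27, 2029; completed Jun 16, 2029, before the deadline.
Step 4 — 7 and 71 days from May 24, 2029 (when on-site notice is posted) are May 31, 2029 and Aug 3, 2029 respectively; done Jul 20, 2029 — within the window.
Step 5 — counting 14 days from Aug 3, 2029 (end of the 14-day comment period, which began when the environmental checklist is filed on Jul 20, 2029) gives a deadline of Aug 17, 2029; completed Aug 6, 2029, before the deadline.
Step 6 — counting 60 days from Sep 8, 2029 (end of the 33-day response period, which began when the traffic study is submitted on Aug 6, 2029) gives a deadline of Nov 7, 2029; completed Nov 5, 2029, before the deadline.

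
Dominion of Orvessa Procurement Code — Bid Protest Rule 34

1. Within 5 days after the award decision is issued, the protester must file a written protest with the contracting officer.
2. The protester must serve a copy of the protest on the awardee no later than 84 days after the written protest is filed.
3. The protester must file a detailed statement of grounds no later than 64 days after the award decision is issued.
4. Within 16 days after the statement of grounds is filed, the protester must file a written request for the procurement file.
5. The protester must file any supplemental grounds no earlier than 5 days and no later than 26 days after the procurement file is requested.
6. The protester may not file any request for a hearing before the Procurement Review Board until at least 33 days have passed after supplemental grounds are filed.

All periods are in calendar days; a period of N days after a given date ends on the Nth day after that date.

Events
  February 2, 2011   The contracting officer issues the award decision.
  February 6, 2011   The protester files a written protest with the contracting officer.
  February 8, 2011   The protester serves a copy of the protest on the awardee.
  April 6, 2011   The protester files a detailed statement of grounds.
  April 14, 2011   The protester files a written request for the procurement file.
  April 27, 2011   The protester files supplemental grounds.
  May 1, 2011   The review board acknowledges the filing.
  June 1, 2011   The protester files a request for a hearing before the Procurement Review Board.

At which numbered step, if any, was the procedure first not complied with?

None — every step was satisfied

Step 1 — counting 5 days from February 2, 2011 (when the award decision is issued) gives a deadline of February 7, 2011; February 6, 2011 is within that limit.
Step 2 — counting 84 days from February 6, 2011 (when the written protest is filed) gives a deadline of May 1, 2011; done February 8, 2011 — timely.
Step 3 — counting 64 days from February 2, 2011 (when the award decision is issued) gives a deadline of April 7, 2011; April 6, 2011 is within that limit.
Step 4 — counting 16 days from April 6, 2011 (when the statement of grounds is filed) gives a deadline of April 22, 2011; done April 14, 2011 — timely.
Step 5 — 5 and 26 days from April 14, 2011 (when the procurement file is requested) are April 19, 2011 and May 10, 2011 respectively; done April 27, 2011 — within the window.
Step 6 — must wait 33 days from April 27, 2011 (when supplemental grounds are filed), so not before May 30, 2011; done June 1, 2011, after the minimum wait.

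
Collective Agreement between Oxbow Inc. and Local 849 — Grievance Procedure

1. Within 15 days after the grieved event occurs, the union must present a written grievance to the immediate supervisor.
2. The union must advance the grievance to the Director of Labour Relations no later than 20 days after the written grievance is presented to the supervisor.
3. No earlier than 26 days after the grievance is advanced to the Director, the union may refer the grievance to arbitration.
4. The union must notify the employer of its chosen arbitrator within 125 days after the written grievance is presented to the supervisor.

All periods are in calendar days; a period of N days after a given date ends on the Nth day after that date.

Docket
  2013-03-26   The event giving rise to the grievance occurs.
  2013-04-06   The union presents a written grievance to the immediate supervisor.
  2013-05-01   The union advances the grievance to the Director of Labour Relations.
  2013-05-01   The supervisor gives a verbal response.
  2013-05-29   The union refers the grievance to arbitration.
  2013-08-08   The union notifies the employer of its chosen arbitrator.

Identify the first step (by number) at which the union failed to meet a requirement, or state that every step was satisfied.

(1) due by 2013-03-26 + 15 days = 2013-04-10; 2013-04-06 is within that limit.
(2) due by 2013-04-06 + 20 days = 2013-04-26; done 2013-05-01 — 5 days late.
No need to go further; step 2 was not satisfied.

Step 2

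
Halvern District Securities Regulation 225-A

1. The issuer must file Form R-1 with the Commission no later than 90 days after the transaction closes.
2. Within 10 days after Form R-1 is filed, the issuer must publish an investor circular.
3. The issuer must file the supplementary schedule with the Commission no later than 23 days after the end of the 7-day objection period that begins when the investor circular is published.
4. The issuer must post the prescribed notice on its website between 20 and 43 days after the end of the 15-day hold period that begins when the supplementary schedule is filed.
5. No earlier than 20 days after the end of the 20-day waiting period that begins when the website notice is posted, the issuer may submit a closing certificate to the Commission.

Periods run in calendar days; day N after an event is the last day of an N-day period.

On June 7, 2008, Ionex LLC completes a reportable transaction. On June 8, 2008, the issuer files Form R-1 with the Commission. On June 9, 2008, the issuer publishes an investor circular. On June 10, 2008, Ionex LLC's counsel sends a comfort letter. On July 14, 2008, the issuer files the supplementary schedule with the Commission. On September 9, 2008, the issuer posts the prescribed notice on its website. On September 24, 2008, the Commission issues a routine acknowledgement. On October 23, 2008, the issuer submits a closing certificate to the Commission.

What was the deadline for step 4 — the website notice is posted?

September 10, 2008

The supplementary schedule is filed on July 14, 2008; the 15-day hold period therefore ends July 29, 2008, and step 4 runs from that date. The window is 20–43 days after July 29, 2008; it closes on September 10, 2008.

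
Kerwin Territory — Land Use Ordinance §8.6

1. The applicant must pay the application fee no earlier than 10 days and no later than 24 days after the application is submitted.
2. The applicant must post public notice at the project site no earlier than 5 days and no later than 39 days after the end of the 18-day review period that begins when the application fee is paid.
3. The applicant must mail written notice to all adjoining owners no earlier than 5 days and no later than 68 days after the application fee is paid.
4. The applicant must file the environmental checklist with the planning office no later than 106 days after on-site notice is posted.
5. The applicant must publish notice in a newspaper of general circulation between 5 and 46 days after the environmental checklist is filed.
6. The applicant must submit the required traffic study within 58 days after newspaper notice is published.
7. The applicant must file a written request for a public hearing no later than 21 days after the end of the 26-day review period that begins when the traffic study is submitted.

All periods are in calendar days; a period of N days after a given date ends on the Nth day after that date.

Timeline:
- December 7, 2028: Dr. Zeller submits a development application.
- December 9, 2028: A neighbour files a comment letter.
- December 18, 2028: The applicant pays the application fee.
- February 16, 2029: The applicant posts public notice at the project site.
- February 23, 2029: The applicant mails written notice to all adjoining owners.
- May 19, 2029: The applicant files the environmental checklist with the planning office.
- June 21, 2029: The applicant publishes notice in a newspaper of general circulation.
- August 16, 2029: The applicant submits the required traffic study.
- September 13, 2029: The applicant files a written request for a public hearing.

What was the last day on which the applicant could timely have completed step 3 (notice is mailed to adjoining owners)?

Step 3 runs from December 18, 2028, when the application fee is paid. The window is 5–68 days after December 18, 2028; it closes on February 24, 2029.

February 24, 2029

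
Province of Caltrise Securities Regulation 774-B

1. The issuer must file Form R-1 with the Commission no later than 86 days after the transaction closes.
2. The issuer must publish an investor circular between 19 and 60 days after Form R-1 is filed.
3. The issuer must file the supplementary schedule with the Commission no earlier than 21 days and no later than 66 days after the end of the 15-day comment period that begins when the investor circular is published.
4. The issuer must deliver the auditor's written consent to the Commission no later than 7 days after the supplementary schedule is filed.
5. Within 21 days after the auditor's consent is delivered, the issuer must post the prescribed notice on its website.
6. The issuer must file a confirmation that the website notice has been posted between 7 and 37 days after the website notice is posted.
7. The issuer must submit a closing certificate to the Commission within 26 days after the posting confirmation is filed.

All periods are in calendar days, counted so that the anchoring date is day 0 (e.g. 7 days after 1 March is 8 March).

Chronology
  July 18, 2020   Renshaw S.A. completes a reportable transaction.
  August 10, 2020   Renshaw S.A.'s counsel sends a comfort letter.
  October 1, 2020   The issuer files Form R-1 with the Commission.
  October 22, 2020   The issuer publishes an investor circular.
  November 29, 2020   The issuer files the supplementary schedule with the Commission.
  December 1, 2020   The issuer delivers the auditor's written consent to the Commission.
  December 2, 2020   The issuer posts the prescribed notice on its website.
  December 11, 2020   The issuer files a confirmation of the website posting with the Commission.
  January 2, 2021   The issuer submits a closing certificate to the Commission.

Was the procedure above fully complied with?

Step 1 — counting 86 days from July 18, 2020 (when the transaction closes) gives a deadline of October 12, 2020; done October 1, 2020 — timely.
Step 2 — 19 and 60 days from October 1, 2020 (when Form R-1 is filed) are October 20, 2020 and November 30, 2020 respectively; done October 22, 2020 — within the window.
Step 3 — 21 and 66 days from November 6, 2020 (end of the 15-day comment period, which began when the investor circular is published on October 22, 2020) are November 27, 2020 and January 11, 2021 respectively; done November 29, 2020, which is between those dates.
Step 4 — counting 7 days from November 29, 2020 (when the supplementary schedule is filed) gives a deadline of December 6, 2020; done December 1, 2020 — timely.
Step 5 — counting 21 days from December 1, 2020 (when the auditor's consent is delivered) gives a deadline of December 22, 2020; done December 2, 2020 — timely.
Step 6 — 7 and 37 days from December 2, 2020 (when the website notice is posted) are December 9, 2020 and January 8, 2021 respectively; December 11, 2020 falls inside that range.
Step 7 — counting 26 days from December 11, 2020 (when the posting confirmation is filed) gives a deadline of January 6, 2021; done January 2, 2021 — timely.

Yes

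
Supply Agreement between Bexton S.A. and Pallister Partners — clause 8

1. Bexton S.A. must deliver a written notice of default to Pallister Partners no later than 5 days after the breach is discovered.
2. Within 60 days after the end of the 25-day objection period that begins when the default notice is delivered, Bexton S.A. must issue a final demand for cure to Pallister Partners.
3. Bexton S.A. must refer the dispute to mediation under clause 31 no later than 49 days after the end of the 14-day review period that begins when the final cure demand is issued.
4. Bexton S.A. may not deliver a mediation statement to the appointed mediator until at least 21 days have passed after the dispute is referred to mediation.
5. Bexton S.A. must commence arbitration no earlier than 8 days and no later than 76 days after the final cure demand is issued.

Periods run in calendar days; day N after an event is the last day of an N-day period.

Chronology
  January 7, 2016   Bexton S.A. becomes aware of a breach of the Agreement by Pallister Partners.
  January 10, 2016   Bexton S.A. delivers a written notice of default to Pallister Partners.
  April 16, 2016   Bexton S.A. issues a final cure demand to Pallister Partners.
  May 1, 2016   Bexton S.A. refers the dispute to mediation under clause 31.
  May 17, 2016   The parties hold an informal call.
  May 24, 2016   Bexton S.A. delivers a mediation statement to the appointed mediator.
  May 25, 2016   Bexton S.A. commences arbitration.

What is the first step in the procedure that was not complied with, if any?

Step 1 — counting 5 days from January 7, 2016 (when the breach is discovered) gives a deadline of January 12, 2016; January 10, 2016 is within that limit.
Step 2 — counting 60 days from February 4, 2016 (end of the 25-day objection period, which began when the default notice is delivered on January 10, 2016) gives a deadline of April 4, 2016; April 16, 2016 misses that deadline by 12 days.

Step 2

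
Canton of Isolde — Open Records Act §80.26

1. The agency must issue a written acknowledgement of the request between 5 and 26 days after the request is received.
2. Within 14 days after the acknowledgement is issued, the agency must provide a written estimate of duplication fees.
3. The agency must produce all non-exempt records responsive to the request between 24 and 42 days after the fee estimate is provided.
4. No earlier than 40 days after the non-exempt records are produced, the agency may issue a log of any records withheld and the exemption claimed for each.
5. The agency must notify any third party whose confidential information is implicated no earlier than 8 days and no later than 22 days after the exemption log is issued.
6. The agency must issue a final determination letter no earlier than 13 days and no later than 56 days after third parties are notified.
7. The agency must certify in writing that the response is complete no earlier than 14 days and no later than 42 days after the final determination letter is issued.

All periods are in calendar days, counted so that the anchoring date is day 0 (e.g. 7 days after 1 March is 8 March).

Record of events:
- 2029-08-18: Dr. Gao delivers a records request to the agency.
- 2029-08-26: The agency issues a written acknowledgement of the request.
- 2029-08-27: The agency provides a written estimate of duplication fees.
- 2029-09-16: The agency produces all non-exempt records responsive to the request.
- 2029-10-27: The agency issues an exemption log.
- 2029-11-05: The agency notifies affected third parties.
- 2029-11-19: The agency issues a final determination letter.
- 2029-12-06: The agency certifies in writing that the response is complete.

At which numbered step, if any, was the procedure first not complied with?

Step 3

Step 1 — 5 and 26 days from 2029-08-18 (when the request is received) are 2029-08-23 and 2029-09-13 respectively; done 2029-08-26, which is between those dates.
Step 2 — counting 14 days from 2029-08-26 (when the acknowledgement is issued) gives a deadline of 2029-09-09; completed 2029-08-27, before the deadline.
Step 3 — 24 and 42 days from 2029-08-27 (when the fee estimate is provided) are 2029-09-20 and 2029-10-08 respectively; done 2029-09-16 — 4 days before the window opened.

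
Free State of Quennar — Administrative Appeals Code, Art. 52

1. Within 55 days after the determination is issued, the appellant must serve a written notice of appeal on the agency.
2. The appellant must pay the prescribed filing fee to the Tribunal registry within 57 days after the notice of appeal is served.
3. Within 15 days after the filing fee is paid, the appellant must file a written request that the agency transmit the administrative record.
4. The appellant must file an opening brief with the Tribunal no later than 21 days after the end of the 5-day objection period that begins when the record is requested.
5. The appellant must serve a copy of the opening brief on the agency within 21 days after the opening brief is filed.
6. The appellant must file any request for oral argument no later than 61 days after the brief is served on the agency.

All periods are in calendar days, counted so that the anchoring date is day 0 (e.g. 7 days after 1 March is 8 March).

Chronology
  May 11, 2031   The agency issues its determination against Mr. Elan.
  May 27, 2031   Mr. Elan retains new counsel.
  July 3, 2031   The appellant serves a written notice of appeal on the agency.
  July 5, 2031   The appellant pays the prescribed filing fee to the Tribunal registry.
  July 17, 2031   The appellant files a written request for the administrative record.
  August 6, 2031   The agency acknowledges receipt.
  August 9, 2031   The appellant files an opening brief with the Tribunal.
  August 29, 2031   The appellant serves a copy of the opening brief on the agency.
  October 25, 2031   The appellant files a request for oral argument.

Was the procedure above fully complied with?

Step 1 — counting 55 days from May 11, 2031 (when the determination is issued) gives a deadline of July 5, 2031; done July 3, 2031 — timely.
Step 2 — counting 57 days from July 3, 2031 (when the notice of appeal is served) gives a deadline of August 29, 2031; July 5, 2031 is within that limit.
Step 3 — counting 15 days from July 5, 2031 (when the filing fee is paid) gives a deadline of July 20, 2031; completed July 17, 2031, before the deadline.
Step 4 — counting 21 days from July 22, 2031 (end of the 5-day objection period, which began when the record is requested on July 17, 2031) gives a deadline of August 12, 2031; August 9, 2031 is within that limit.
Step 5 — counting 21 days from August 9, 2031 (when the opening brief is filed) gives a deadline of August 30, 2031; completed August 29, 2031, before the deadline.
Step 6 — counting 61 days from August 29, 2031 (when the brief is served on the agency) gives a deadline of October 29, 2031; done October 25, 2031 — timely.

Yes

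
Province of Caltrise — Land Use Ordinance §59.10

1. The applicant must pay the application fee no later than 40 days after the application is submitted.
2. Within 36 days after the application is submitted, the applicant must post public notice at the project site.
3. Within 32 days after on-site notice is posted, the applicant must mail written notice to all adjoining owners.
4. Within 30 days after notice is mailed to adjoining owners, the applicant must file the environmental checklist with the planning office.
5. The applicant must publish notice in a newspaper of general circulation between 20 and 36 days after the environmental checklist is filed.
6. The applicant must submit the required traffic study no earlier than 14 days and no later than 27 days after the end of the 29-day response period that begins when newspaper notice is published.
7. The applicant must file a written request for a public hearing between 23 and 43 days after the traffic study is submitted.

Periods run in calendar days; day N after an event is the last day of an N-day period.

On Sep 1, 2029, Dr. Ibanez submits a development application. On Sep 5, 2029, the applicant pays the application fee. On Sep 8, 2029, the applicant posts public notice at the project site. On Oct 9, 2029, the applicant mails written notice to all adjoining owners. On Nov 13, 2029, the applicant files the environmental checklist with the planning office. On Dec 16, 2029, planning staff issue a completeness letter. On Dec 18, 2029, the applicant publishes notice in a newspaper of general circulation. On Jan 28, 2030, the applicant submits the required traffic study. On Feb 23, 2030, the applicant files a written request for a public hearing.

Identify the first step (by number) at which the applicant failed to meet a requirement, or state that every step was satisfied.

Step 4

Step 1 — counting 40 days from Sep 1, 2029 (when the application is submitted) gives a deadline of Oct 11, 2029; done Sep 5, 2029 — timely.
Step 2 — counting 36 days from Sep 1, 2029 (when the application is submitted) gives a deadline of Oct 7, 2029; done Sep 8, 2029 — timely.
Step 3 — counting 32 days from Sep 8, 2029 (when on-site notice is posted) gives a deadline of Oct 10, 2029; completed Oct 9, 2029, before the deadline.
Step 4 — counting 30 days from Oct 9, 2029 (when notice is mailed to adjoining owners) gives a deadline of Nov 8, 2029; not done until Nov 13, 2029, 5 days after the deadline.
The procedure was therefore not followed at step 4.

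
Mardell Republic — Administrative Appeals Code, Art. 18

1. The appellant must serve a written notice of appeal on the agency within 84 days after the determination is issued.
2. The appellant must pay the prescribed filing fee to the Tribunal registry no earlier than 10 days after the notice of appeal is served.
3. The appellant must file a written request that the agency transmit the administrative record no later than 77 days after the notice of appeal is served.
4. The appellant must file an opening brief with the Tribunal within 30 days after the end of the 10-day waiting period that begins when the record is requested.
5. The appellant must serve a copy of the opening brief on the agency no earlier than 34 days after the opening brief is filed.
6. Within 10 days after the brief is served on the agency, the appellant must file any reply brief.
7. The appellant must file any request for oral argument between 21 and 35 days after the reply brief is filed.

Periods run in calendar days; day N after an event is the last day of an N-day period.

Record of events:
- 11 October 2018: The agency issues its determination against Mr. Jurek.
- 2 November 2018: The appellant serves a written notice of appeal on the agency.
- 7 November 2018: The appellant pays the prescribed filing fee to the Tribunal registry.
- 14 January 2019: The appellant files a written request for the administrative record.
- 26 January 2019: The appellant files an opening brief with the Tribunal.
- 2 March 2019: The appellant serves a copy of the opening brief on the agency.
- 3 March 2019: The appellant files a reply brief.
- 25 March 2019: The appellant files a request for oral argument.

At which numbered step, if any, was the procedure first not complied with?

Step 1 — counting 84 days from 11 October 2018 (when the determination is issued) gives a deadline of 3 January 2019; done 2 November 2018 — timely.
Step 2 — must wait 10 days from 2 November 2018 (when the notice of appeal is served), so not before 12 November 2018; acted on 7 November 2018, 5 days prematurely.
The analysis stops there.

Step 2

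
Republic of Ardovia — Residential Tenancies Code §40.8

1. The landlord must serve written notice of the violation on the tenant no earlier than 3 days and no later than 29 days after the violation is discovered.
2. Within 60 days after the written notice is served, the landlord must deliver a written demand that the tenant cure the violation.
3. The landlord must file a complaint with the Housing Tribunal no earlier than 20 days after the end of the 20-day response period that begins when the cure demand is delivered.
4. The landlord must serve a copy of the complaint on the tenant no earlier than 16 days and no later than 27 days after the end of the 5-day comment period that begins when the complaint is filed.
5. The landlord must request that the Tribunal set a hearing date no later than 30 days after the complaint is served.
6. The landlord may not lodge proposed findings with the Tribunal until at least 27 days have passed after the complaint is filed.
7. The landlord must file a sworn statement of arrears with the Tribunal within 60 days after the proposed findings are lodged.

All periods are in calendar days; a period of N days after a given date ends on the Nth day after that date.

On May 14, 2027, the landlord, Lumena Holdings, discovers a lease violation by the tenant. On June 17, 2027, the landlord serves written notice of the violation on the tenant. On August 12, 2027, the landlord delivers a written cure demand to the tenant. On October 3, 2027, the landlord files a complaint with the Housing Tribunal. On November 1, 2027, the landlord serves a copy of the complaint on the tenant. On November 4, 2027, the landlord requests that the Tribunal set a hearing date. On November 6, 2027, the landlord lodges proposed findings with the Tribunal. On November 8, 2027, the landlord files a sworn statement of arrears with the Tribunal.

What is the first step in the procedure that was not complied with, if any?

(1) the permitted window runs from May 14, 2027 + 3 = May 17, 2027 to May 14, 2027 + 29 = June 12, 2027; done June 17, 2027 — 5 days after the window closed.

Step 1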